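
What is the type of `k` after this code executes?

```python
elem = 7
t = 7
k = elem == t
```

Equality comparison returns bool

bool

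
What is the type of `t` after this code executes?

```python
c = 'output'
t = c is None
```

'is' comparison returns bool

bool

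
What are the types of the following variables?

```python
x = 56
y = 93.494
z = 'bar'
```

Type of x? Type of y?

x is int; y is float

int, float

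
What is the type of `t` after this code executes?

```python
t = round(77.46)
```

round() with no ndigits arg returns int

int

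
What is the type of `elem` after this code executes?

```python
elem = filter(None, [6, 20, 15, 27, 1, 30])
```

filter() returns a filter iterator object

filter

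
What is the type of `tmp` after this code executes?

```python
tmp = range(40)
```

range() returns a range object

range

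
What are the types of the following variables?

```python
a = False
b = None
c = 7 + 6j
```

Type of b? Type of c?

b is NoneType; c is complex

NoneType, complex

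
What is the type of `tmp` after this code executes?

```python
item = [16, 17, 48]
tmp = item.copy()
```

list.copy() returns list

list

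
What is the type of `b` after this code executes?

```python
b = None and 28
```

'and' returns first falsy value (None)

NoneType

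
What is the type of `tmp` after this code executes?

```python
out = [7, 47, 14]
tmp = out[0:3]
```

Slicing a list always returns a list

list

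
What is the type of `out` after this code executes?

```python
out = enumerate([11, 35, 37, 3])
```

enumerate() returns an enumerate iterator object

enumerate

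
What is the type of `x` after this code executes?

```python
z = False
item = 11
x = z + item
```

bool + int returns int (False is 0, so 0 + 11 = 11)

int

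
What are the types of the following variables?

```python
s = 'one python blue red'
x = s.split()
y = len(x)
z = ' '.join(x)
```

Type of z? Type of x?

str.join() returns str; str.split() returns list

str, list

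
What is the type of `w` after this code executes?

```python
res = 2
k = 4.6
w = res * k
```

int * float returns float (2 * 4.6 = 9.2)

float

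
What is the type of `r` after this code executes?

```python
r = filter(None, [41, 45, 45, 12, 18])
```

filter() returns a filter iterator object

filter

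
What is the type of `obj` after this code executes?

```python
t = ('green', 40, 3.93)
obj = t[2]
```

Index 2 of tuple is 3.93 which is float

float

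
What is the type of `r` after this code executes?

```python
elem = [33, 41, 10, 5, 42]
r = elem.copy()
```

list.copy() returns list

list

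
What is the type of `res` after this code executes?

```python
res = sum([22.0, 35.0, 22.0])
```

sum() of floats returns float

float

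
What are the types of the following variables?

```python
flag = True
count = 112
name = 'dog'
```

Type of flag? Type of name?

flag is bool; name is str

bool, str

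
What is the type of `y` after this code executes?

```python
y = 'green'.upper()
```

str.upper() returns str

str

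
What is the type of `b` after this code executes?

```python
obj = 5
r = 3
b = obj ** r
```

int ** positive int returns int (5 ** 3 = 125)

int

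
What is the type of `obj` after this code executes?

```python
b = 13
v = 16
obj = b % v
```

int % int returns int (13 % 16 = 13)

int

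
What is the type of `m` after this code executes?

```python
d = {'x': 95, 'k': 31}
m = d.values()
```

.values() returns a dict_values view object

dict_values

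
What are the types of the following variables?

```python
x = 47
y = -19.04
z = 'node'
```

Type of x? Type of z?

x is int; z is str

int, str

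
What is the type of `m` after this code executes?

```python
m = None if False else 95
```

Ternary: condition is False, else branch (95) taken → int

int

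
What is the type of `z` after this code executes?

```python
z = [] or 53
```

'or' returns first truthy value (53, which is int)

int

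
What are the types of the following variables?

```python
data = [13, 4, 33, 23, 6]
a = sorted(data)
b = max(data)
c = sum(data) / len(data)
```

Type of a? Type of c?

sorted() returns list; int / int returns float

list, float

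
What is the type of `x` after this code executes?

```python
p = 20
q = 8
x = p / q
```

int / int always returns float in Python 3 (20 / 8 = 2.5)

float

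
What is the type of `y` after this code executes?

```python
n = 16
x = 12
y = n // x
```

int // int returns int (16 // 12 = 1)

int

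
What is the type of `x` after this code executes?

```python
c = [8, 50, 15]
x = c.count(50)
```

list.count() returns int

int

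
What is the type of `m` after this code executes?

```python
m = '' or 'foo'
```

'or' returns first truthy value ('foo', which is str)

str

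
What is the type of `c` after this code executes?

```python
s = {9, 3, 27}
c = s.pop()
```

Popping from a set of ints returns int

int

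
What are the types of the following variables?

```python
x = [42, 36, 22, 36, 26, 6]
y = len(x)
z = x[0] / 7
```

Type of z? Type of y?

int / int returns float; len() returns int

float, int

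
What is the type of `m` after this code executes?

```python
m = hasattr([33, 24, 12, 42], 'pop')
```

hasattr() returns bool

bool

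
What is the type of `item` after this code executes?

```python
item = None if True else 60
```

Ternary: condition is True, if branch (None) taken → NoneType

NoneType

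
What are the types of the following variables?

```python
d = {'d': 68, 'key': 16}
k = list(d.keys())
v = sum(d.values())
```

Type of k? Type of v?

list(...) returns list; sum of int values returns int

list, int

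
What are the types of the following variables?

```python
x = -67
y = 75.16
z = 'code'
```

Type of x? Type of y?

x is int; y is float

int, float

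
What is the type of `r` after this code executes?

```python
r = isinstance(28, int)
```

isinstance() returns bool

bool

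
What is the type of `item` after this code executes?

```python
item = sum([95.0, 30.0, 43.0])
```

sum() of floats returns float

float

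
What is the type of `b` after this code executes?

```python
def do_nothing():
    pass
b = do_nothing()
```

A function with no return statement returns None

NoneType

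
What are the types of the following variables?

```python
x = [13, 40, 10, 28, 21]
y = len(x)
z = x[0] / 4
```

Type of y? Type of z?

len() returns int; int / int returns float

int, float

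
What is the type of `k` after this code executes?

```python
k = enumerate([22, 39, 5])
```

enumerate() returns an enumerate iterator object

enumerate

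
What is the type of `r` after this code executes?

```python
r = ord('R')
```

ord() returns int (Unicode code point)

int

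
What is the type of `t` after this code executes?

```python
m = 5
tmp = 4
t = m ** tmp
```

int ** positive int returns int (5 ** 4 = 625)

int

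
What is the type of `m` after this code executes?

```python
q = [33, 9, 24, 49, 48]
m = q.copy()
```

list.copy() returns list

list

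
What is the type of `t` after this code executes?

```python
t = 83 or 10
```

'or' returns the first truthy value (83, which is int)

int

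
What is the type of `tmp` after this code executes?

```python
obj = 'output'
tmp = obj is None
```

'is' comparison returns bool

bool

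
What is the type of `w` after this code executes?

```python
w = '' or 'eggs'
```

'or' returns first truthy value ('eggs', which is str)

str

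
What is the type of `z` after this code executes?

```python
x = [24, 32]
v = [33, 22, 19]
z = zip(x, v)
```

zip() returns a zip iterator object

zip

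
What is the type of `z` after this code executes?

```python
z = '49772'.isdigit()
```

str.isdigit() returns bool

bool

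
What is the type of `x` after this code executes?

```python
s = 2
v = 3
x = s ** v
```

int ** positive int returns int (2 ** 3 = 8)

int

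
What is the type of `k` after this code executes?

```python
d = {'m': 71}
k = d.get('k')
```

dict.get() returns None when key 'k' is not found and no default given

NoneType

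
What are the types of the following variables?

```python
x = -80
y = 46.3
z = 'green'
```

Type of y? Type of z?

y is float; z is str

float, str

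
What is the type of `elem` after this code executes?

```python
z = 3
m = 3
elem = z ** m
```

int ** positive int returns int (3 ** 3 = 27)

int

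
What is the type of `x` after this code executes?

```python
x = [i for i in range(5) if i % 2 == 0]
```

A list comprehension [...] produces a list

list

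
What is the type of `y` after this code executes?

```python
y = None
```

None has type NoneType

NoneType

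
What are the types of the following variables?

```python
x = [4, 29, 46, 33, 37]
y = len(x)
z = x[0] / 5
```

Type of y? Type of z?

len() returns int; int / int returns float

int, float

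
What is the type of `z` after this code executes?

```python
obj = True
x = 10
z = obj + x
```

bool + int returns int (True is 1, so 1 + 10 = 11)

int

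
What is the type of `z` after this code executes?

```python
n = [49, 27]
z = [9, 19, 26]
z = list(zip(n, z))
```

list(zip(...)) returns a list of tuples

list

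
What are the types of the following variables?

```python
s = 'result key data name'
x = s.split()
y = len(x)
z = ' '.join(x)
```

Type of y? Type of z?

len() returns int; str.join() returns str

int, str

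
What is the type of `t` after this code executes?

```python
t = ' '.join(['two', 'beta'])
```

str.join() returns str

str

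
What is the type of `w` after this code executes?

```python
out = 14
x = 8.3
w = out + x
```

int + float returns float (14 + 8.3 = 22.3)

float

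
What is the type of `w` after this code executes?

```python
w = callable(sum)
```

callable() returns bool

bool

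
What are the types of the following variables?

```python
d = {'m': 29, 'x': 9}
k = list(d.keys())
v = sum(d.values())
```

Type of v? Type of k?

sum of int values returns int; list(...) returns list

int, list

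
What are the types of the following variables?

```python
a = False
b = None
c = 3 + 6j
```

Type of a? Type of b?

a is bool; b is NoneType

bool, NoneType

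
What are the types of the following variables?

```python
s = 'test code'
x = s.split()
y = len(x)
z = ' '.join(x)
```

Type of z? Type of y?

str.join() returns str; len() returns int

str, int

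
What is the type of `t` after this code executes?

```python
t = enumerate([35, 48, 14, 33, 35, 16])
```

enumerate() returns an enumerate iterator object

enumerate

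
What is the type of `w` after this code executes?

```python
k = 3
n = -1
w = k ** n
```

int ** negative int returns float

float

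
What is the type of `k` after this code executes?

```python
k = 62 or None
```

'or' returns first truthy value (62, int)

int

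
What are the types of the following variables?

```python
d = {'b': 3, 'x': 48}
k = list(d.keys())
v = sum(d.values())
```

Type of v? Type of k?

sum of int values returns int; list(...) returns list

int, list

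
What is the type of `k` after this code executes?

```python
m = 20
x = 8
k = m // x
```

int // int returns int (20 // 8 = 2)

int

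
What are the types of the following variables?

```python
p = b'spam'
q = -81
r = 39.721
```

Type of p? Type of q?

p is bytes; q is int

bytes, int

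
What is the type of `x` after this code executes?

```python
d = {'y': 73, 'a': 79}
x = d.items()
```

dict.items() returns a dict_items view

dict_items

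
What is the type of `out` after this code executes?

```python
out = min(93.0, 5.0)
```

min() of floats returns float

float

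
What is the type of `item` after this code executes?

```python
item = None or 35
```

'or' with None returns the other value (35, int)

int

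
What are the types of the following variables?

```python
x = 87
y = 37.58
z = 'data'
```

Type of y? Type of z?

y is float; z is str

float, str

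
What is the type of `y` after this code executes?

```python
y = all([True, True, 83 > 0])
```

all() returns bool

bool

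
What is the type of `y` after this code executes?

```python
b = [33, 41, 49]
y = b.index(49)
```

list.index() returns int

int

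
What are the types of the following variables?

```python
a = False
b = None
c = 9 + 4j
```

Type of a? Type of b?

a is bool; b is NoneType

bool, NoneType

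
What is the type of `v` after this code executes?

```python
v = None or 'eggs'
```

'or' with None returns the other value ('eggs', str)

str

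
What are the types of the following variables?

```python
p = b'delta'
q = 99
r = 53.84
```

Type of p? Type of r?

p is bytes; r is float

bytes, float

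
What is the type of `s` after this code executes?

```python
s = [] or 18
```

'or' returns first truthy value (18, which is int)

int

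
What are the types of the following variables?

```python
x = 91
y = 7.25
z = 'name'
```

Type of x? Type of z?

x is int; z is str

int, str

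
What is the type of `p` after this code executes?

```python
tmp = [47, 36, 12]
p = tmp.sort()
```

list.sort() returns None (sorts in place)

NoneType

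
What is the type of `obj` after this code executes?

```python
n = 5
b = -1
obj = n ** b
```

int ** negative int returns float

float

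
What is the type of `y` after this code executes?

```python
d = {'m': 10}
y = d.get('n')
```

dict.get() returns None when key 'n' is not found and no default given

NoneType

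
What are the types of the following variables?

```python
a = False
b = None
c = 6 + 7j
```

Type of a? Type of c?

a is bool; c is complex

bool, complex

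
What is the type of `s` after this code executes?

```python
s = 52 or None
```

'or' returns first truthy value (52, int)

int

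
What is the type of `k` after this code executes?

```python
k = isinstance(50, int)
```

isinstance() returns bool

bool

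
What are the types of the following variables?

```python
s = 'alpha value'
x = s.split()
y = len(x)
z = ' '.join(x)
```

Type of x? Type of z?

str.split() returns list; str.join() returns str

list, str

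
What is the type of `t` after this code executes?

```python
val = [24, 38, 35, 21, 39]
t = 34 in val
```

'in' operator returns bool

bool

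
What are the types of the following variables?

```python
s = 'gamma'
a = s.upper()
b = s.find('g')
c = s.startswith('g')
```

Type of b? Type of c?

str.find() returns int; str.startswith() returns bool

int, bool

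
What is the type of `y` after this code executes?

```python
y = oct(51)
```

oct() returns str representation

str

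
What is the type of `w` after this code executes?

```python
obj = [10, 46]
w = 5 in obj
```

'in' operator returns bool

bool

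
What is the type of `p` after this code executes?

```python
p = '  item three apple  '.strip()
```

str.strip() returns str

str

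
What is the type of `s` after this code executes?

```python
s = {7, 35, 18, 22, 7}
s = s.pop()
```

Popping from a set of ints returns int

int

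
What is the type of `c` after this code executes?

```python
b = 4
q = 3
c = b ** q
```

int ** positive int returns int (4 ** 3 = 64)

int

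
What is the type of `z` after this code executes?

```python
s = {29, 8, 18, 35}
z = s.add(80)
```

set.add() returns None (mutates in place)

NoneType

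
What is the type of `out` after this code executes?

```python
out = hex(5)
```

hex() returns str representation

str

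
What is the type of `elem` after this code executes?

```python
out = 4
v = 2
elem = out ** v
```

int ** positive int returns int (4 ** 2 = 16)

int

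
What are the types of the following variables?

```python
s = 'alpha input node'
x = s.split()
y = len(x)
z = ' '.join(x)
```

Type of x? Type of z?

str.split() returns list; str.join() returns str

list, str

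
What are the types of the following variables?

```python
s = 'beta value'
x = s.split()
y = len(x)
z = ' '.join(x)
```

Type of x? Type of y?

str.split() returns list; len() returns int

list, int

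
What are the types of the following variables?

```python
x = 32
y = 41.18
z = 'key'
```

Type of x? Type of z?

x is int; z is str

int, str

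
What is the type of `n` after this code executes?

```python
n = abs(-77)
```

abs() of int returns int

int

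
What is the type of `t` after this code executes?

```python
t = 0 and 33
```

'and' returns the first falsy value (0, which is int)

int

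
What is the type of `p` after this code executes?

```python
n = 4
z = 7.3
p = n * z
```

int * float returns float (4 * 7.3 = 29.2)

float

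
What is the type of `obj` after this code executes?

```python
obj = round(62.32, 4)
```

round() with ndigits arg returns float

float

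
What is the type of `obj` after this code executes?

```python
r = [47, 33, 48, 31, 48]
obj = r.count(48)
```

list.count() returns int

int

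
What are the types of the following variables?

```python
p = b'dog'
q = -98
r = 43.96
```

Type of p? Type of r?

p is bytes; r is float

bytes, float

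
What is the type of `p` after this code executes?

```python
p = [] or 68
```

'or' returns first truthy value (68, which is int)

int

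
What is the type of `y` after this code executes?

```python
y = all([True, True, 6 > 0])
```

all() returns bool

bool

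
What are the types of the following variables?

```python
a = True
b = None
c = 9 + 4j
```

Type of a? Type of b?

a is bool; b is NoneType

bool, NoneType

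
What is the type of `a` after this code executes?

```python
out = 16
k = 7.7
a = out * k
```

int * float returns float (16 * 7.7 = 123.2)

float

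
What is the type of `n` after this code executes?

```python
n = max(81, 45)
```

max() of ints returns int

int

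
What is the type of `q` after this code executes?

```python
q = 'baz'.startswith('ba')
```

str.startswith() returns bool

bool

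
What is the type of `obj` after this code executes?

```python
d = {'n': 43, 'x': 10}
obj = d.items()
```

dict.items() returns a dict_items view

dict_items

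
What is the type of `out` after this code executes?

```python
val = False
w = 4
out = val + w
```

bool + int returns int (False is 0, so 0 + 4 = 4)

int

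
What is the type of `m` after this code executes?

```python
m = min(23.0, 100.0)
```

min() of floats returns float

float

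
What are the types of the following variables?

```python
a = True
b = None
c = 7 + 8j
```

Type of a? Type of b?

a is bool; b is NoneType

bool, NoneType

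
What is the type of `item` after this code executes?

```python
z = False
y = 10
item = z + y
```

bool + int returns int (False is 0, so 0 + 10 = 10)

int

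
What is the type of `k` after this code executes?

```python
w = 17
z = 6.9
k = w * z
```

int * float returns float (17 * 6.9 = 117.3)

float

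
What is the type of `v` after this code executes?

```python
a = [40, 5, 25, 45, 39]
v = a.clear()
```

list.clear() returns None

NoneType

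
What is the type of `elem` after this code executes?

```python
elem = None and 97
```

'and' returns first falsy value (None)

NoneType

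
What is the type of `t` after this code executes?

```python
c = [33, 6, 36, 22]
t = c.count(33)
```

list.count() returns int

int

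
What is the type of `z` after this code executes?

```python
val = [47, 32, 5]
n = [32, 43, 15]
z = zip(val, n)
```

zip() returns a zip iterator object

zip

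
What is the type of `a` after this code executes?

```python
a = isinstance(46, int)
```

isinstance() returns bool

bool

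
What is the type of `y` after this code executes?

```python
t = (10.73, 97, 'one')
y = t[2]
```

Index 2 of tuple is 'one' which is str

str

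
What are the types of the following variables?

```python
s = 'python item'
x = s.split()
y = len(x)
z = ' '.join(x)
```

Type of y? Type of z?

len() returns int; str.join() returns str

int, str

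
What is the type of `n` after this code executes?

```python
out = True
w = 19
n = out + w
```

bool + int returns int (True is 1, so 1 + 19 = 20)

int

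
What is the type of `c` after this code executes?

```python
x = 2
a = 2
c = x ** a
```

int ** positive int returns int (2 ** 2 = 4)

int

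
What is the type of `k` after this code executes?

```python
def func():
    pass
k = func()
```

A function with no return statement returns None

NoneType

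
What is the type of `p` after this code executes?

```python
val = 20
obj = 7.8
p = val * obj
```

int * float returns float (20 * 7.8 = 156.0)

float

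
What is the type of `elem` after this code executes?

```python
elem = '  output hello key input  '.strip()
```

str.strip() returns str

str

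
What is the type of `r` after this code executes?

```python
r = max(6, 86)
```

max() of ints returns int

int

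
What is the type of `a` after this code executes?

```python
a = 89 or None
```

'or' returns first truthy value (89, int)

int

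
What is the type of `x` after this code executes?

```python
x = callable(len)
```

callable() returns bool

bool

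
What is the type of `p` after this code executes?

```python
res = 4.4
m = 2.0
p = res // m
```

float // float returns float (floor division preserves float type)

float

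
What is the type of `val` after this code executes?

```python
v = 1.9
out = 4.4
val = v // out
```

float // float returns float (floor division preserves float type)

float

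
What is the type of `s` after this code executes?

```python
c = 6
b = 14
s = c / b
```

int / int always returns float in Python 3 (6 / 14 = 0.428571)

float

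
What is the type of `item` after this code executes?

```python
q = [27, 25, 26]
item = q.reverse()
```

list.reverse() returns None

NoneType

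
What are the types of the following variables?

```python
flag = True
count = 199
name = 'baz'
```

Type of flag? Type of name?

flag is bool; name is str

bool, str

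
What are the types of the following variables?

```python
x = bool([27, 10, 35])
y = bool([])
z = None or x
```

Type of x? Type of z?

bool() returns bool; None or <bool> returns the bool

bool, bool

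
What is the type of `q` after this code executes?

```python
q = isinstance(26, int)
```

isinstance() returns bool

bool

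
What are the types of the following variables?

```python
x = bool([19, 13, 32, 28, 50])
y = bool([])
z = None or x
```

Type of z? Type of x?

None or <bool> returns the bool; bool() returns bool

bool, bool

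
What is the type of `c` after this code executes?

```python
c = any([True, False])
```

any() returns bool

bool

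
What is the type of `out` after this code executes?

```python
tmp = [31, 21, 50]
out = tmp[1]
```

Indexing a list of ints returns int (tmp[1] = 21)

int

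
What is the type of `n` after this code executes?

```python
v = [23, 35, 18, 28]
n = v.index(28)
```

list.index() returns int

int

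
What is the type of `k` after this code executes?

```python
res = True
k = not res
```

'not' always returns bool

bool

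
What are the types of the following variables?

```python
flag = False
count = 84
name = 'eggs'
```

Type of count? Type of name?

count is int; name is str

int, str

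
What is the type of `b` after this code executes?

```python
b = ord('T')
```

ord() returns int (Unicode code point)

int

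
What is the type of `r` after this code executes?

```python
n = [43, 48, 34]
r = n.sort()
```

list.sort() returns None (sorts in place)

NoneType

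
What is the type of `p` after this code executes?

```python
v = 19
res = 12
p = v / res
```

int / int always returns float in Python 3 (19 / 12 = 1.58333)

float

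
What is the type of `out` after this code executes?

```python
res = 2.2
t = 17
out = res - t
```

float - int returns float (2.2 - 17 = -14.8)

float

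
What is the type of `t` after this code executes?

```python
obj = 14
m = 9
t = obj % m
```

int % int returns int (14 % 9 = 5)

int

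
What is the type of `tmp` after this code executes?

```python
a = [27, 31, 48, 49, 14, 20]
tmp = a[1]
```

Indexing a list of ints returns int (a[1] = 31)

int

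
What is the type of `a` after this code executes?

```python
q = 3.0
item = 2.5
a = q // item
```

float // float returns float (floor division preserves float type)

float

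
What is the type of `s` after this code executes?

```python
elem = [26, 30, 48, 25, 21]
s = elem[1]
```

Indexing a list of ints returns int (elem[1] = 30)

int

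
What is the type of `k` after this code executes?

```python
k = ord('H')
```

ord() returns int (Unicode code point)

int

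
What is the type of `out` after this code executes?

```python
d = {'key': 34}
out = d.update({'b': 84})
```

dict.update() returns None

NoneType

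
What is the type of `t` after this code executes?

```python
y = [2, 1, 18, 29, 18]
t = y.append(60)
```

list.append() returns None (mutates in place)

NoneType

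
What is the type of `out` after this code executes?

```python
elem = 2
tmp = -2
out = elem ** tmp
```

int ** negative int returns float

float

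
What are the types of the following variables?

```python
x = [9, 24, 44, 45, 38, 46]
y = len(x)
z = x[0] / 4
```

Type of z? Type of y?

int / int returns float; len() returns int

float, int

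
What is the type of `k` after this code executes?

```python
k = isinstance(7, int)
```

isinstance() returns bool

bool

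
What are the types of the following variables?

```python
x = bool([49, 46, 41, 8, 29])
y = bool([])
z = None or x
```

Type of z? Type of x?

None or <bool> returns the bool; bool() returns bool

bool, bool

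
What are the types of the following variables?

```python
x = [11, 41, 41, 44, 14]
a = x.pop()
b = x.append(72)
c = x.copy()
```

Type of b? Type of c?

list.append() returns None; list.copy() returns list

NoneType, list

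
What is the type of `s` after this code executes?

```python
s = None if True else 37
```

Ternary: condition is True, if branch (None) taken → NoneType

NoneType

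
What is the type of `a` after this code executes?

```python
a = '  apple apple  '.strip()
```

str.strip() returns str

str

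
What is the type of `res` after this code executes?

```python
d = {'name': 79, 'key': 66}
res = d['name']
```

Accessing dict[str, int] with key 'name' returns int value 79

int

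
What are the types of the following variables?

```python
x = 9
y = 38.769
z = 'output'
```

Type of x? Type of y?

x is int; y is float

int, float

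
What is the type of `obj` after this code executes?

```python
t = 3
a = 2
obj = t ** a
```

int ** positive int returns int (3 ** 2 = 9)

int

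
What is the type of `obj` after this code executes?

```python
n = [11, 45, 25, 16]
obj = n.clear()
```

list.clear() returns None

NoneType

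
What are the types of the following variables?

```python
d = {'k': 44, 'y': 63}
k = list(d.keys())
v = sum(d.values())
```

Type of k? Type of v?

list(...) returns list; sum of int values returns int

list, int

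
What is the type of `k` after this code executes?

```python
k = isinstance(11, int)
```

isinstance() returns bool

bool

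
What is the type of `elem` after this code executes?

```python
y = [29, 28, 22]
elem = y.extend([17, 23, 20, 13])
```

list.extend() returns None

NoneType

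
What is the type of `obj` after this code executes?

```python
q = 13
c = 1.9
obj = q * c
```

int * float returns float (13 * 1.9 = 24.7)

float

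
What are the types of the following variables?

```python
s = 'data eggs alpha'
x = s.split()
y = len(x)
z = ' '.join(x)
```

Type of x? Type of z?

str.split() returns list; str.join() returns str

list, str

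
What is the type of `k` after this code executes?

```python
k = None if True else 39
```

Ternary: condition is True, if branch (None) taken → NoneType

NoneType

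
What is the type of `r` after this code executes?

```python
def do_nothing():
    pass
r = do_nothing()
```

A function with no return statement returns None

NoneType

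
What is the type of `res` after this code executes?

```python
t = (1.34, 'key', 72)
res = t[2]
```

Index 2 of tuple is 72 which is int

int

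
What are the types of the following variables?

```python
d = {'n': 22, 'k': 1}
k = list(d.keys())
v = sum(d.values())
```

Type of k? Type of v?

list(...) returns list; sum of int values returns int

list, int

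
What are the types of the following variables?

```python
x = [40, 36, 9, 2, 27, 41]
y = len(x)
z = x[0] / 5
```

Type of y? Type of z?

len() returns int; int / int returns float

int, float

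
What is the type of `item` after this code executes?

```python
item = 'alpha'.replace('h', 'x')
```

str.replace() returns str

str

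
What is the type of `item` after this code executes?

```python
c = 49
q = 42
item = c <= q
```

Comparison operators return bool

bool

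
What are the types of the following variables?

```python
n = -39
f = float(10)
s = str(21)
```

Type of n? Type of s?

n is int; s is str

int, str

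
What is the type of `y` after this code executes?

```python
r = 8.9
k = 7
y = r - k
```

float - int returns float (8.9 - 7 = 1.9)

float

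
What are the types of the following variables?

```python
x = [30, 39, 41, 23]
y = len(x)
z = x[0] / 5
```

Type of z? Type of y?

int / int returns float; len() returns int

float, int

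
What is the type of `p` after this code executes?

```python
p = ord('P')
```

ord() returns int (Unicode code point)

int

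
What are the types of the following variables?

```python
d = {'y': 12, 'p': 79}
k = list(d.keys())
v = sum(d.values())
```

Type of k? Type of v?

list(...) returns list; sum of int values returns int

list, int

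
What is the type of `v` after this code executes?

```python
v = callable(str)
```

callable() returns bool

bool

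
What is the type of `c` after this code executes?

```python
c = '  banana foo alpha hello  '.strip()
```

str.strip() returns str

str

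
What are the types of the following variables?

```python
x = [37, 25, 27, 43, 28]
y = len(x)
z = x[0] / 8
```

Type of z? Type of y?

int / int returns float; len() returns int

float, int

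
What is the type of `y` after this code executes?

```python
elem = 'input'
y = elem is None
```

'is' comparison returns bool

bool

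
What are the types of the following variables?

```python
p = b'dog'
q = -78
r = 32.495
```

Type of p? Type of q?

p is bytes; q is int

bytes, int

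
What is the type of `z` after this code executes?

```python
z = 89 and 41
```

'and' returns the last value when all truthy (41, which is int)

int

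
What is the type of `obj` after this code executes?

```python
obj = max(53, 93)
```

max() of ints returns int

int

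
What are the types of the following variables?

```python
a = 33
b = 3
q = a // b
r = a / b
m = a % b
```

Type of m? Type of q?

int % int returns int; int // int returns int

int, int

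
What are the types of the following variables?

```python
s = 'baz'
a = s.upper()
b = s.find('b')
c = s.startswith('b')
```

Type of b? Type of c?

str.find() returns int; str.startswith() returns bool

int, bool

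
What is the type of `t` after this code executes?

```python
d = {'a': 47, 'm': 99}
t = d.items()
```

dict.items() returns a dict_items view

dict_items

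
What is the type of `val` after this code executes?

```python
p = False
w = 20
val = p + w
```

bool + int returns int (False is 0, so 0 + 20 = 20)

int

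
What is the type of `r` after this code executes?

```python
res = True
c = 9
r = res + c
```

bool + int returns int (True is 1, so 1 + 9 = 10)

int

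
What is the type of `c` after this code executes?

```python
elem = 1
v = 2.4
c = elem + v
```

int + float returns float (1 + 2.4 = 3.4)

float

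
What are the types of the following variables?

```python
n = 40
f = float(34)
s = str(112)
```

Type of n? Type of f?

n is int; f is float

int, float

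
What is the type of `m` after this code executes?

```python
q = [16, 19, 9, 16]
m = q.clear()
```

list.clear() returns None

NoneType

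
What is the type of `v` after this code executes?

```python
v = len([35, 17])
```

len() always returns int

int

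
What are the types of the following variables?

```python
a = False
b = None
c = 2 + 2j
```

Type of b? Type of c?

b is NoneType; c is complex

NoneType, complex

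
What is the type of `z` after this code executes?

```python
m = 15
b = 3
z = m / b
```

int / int always returns float in Python 3 (15 / 3 = 5)

float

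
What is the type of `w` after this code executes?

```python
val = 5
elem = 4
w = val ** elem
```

int ** positive int returns int (5 ** 4 = 625)

int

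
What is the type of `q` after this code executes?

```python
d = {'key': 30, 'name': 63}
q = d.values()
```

.values() returns a dict_values view object

dict_values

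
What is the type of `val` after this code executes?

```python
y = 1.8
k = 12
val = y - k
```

float - int returns float (1.8 - 12 = -10.2)

float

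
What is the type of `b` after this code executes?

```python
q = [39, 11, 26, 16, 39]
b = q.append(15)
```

list.append() returns None (mutates in place)

NoneType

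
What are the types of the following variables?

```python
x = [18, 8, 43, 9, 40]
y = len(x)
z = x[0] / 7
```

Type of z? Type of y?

int / int returns float; len() returns int

float, int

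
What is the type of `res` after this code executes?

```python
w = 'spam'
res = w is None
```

'is' comparison returns bool

bool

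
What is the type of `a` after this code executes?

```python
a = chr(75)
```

chr() returns str (single character)

str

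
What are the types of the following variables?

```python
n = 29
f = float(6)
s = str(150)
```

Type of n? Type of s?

n is int; s is str

int, str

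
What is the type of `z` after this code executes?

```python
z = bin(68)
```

bin() returns str representation

str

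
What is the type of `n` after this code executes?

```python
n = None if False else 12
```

Ternary: condition is False, else branch (12) taken → int

int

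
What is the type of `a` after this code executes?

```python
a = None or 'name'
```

'or' with None returns the other value ('name', str)

str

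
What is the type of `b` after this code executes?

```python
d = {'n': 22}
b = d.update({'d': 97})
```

dict.update() returns None

NoneType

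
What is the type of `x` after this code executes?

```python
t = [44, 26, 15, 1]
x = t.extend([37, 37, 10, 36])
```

list.extend() returns None

NoneType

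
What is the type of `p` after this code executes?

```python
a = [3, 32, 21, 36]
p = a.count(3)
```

list.count() returns int

int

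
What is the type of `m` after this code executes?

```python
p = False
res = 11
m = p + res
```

bool + int returns int (False is 0, so 0 + 11 = 11)

int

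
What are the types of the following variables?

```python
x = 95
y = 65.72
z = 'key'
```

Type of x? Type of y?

x is int; y is float

int, float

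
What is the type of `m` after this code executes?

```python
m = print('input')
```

print() returns None

NoneType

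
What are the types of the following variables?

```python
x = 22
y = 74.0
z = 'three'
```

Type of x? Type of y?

x is int; y is float

int, float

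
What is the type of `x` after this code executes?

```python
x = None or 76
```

'or' with None returns the other value (76, int)

int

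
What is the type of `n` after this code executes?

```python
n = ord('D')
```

ord() returns int (Unicode code point)

int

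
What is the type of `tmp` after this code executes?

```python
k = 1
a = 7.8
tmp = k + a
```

int + float returns float (1 + 7.8 = 8.8)

float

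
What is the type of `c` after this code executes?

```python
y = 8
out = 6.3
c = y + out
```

int + float returns float (8 + 6.3 = 14.3)

float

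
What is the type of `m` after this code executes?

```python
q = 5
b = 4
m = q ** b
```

int ** positive int returns int (5 ** 4 = 625)

int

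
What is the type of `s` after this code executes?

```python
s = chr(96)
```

chr() returns str (single character)

str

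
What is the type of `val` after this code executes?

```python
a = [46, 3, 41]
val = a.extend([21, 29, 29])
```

list.extend() returns None

NoneType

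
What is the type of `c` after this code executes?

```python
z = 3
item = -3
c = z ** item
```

int ** negative int returns float

float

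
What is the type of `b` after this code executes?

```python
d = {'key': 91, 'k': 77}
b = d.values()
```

.values() returns a dict_values view object

dict_values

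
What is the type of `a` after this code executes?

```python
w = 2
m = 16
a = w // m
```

int // int returns int (2 // 16 = 0)

int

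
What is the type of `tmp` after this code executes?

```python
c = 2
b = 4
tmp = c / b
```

int / int always returns float in Python 3 (2 / 4 = 0.5)

float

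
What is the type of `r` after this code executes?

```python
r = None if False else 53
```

Ternary: condition is False, else branch (53) taken → int

int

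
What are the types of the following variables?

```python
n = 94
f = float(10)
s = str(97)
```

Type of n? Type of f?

n is int; f is float

int, float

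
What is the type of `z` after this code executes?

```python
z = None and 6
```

'and' returns first falsy value (None)

NoneType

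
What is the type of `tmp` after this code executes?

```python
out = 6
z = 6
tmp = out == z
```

Equality comparison returns bool

bool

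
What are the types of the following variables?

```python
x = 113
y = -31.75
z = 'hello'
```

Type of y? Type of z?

y is float; z is str

float, str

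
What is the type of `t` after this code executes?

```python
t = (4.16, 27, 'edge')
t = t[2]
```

Index 2 of tuple is 'edge' which is str

str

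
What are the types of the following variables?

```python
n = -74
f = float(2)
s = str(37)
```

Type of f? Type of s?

f is float; s is str

float, str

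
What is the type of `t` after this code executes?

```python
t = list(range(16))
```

list(range(...)) returns list

list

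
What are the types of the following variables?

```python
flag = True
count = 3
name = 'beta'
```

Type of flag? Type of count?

flag is bool; count is int

bool, int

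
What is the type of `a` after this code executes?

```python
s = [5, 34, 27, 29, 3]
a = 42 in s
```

'in' operator returns bool

bool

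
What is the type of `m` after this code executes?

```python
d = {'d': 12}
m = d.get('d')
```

dict.get() returns the value (int) when key is found

int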